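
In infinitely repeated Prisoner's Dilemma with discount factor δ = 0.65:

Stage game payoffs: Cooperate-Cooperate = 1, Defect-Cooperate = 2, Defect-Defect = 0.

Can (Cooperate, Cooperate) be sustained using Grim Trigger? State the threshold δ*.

δ* = 0.5; since δ = 0.65 ≥ 0.5, cooperation can be sustained

Work:
For Grim Trigger:
Cooperate forever: 1/(1-δ)
Defect then punished: 2 + 0·δ/(1-δ)
Need: 1/(1-δ) ≥ 2 + 0·δ/(1-δ)
Solving: δ ≥ (T-R)/(T-P) = (2-1)/(2-0) = 0.5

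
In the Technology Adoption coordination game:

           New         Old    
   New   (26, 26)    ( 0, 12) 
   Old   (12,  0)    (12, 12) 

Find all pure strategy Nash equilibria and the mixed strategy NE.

Pure NE: (New, New) and (Old, Old); Mixed NE: p = 0.4615, q = 0.4615

Work:
Check pure NE:
(New, New): (26, 26) - no unilateral deviation beneficial
(Old, Old): (12, 12) - no unilateral deviation beneficial
Mixed NE: P1 plays New with p = 0.4615, P2 plays New with q = 0.4615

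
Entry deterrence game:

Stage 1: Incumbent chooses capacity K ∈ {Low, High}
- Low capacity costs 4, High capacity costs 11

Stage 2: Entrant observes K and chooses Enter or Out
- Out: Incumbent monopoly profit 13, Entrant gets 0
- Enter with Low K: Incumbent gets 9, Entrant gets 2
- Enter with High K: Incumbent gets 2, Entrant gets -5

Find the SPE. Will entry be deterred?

SPE: (Low, Enter|Low, Out|High); Entry not deterred. Incumbent net profit = 5, Entrant gets 2

Work:
After Low K: Entrant enters (2 > 0)
After High K: Entrant stays out (-5 < 0)
Incumbent: Low → 9−4=5, High → 13−11=2
Incumbent chooses Low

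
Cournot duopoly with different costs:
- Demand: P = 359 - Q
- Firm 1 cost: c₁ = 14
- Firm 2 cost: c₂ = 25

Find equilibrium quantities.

q₁* = 118.67, q₂* = 107.67

Work:
Reaction: q₁ = (359 - 14 - q₂)/2
Reaction: q₂ = (359 - 25 - q₁)/2
Solve simultaneously:
q₁* = (359 - 2×14 + 25)/3 = 118.67
q₂* = (359 - 2×25 + 14)/3 = 107.67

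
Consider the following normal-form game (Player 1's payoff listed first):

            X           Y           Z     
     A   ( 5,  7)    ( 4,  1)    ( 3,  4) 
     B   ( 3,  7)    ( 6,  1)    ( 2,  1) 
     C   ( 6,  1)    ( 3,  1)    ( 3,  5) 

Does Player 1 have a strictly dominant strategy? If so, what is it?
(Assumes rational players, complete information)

No strictly dominant strategy exists for Player 1

Work:
A strategy strictly dominates another if it gives a strictly higher payoff against every opponent action. Compare each pair of P1's strategies column-by-column:
  A vs B: [5 vs 3, 4 vs 6, 3 vs 2] → A does not strictly dominate B (column Y: 4 ≤ 6)
  A vs C: [5 vs 6, 4 vs 3, 3 vs 3] → A does not strictly dominate C (column X: 5 ≤ 6)
  B vs A: [3 vs 5, 6 vs 4, 2 vs 3] → B does not strictly dominate A (column X: 3 ≤ 5)
  B vs C: [3 vs 6, 6 vs 3, 2 vs 3] → B does not strictly dominate C (column X: 3 ≤ 6)
  C vs A: [6 vs 5, 3 vs 4, 3 vs 3] → C does not strictly dominate A (column Y: 3 ≤ 4)
  C vs B: [6 vs 3, 3 vs 6, 3 vs 2] → C does not strictly dominate B (column Y: 3 ≤ 6)
No single strategy strictly dominates all others → no strictly dominant strategy.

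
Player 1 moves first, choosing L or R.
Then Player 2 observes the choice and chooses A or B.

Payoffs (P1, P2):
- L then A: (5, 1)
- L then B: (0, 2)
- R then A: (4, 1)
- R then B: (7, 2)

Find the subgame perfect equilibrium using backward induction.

P1 plays R, P2 plays B after L and B after R; Payoff (7, 2)

Work:
Backward induction:
After L: P2 chooses B → P1 gets 0
After R: P2 chooses B → P1 gets 7
P1 chooses R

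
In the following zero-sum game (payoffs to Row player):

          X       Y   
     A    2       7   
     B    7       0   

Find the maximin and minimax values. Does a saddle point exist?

Maximin = 2, Minimax = 7, Saddle: False

Work:
Row minimums: [2, 0] → maximin = 2
Column maximums: [7, 7] → minimax = 7
No saddle point (maximin ≠ minimax). Mixed strategy needed.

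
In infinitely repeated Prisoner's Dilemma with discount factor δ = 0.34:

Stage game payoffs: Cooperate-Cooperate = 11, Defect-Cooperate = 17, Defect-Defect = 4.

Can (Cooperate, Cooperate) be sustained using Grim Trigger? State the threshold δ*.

δ* = 0.4615; since δ = 0.34 < 0.4615, cooperation cannot be sustained

Work:
For Grim Trigger:
Cooperate forever: 11/(1-δ)
Defect then punished: 17 + 4·δ/(1-δ)
Need: 11/(1-δ) ≥ 17 + 4·δ/(1-δ)
Solving: δ ≥ (T-R)/(T-P) = (17-11)/(17-4) = 0.4615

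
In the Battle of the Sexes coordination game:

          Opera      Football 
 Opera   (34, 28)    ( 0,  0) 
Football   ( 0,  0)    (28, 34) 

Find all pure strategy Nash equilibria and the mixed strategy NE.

Pure NE: (Opera, Opera) and (Football, Football); Mixed NE: p = 0.5484, q = 0.4516

Work:
Check pure NE:
(Opera, Opera): (34, 28) - no unilateral deviation beneficial
(Football, Football): (28, 34) - no unilateral deviation beneficial
Mixed NE: P1 plays Opera with p = 0.5484, P2 plays Opera with q = 0.4516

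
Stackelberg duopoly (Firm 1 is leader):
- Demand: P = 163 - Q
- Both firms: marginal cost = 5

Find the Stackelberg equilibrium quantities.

q₁* (leader) = 79.0, q₂* (follower) = 39.5

Work:
Follower's reaction: q₂ = (a - c - q₁)/2
Leader substitutes: π₁ = q₁·(a - q₁ - (a-c-q₁)/2 - c)
FOC: q₁* = (163 - 5)/2 = 79.00
Then: q₂* = (163 - 5 - 79.0)/2 = 39.50
Leader has first-mover advantage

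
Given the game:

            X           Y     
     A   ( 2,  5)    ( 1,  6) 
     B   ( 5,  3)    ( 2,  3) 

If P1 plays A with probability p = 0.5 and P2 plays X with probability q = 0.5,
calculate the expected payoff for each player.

E[P1] = 2.5, E[P2] = 4.25

Work:
E[P1] = p·q·π₁(A,X) + p·(1-q)·π₁(A,Y) + (1-p)·q·π₁(B,X) + (1-p)·(1-q)·π₁(B,Y)
= 0.5·0.5·2 + 0.5·0.5·1 + 0.5·0.5·5 + 0.5·0.5·2
= 2.5

E[P2] = 4.25 (similar calculation)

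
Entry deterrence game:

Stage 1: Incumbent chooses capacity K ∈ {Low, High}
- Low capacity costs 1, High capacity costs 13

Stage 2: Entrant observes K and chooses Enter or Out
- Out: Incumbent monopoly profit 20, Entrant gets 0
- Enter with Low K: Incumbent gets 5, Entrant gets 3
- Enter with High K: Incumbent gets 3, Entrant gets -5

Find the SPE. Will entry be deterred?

SPE: (High, Enter|Low, Out|High); Entry deterred. Incumbent net profit = 7

Work:
After Low K: Entrant enters (3 > 0)
After High K: Entrant stays out (-5 < 0)
Incumbent: Low → 5−1=4, High → 20−13=7
Incumbent chooses High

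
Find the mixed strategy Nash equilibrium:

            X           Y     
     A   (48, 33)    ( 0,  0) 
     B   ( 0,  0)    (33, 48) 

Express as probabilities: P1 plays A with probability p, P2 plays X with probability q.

p = 0.5926, q = 0.4074

Work:
Find probabilities that make opponent indifferent:
P2 chooses q to make P1 indifferent between A and B
P1 chooses p to make P2 indifferent between X and Y
Mixed NE: P1 plays (A: 0.5926, B: 0.4074), P2 plays (X: 0.4074, Y: 0.5926)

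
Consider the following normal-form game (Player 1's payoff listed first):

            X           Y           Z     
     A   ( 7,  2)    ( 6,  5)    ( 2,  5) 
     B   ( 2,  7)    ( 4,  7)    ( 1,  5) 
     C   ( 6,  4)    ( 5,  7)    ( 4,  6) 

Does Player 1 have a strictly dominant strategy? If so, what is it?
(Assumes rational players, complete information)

No strictly dominant strategy exists for Player 1

Work:
A strategy strictly dominates another if it gives a strictly higher payoff against every opponent action. Compare each pair of P1's strategies column-by-column:
  A vs B: [7 vs 2, 6 vs 4, 2 vs 1] → A strictly dominates B
  A vs C: [7 vs 6, 6 vs 5, 2 vs 4] → A does not strictly dominate C (column Z: 2 ≤ 4)
  B vs A: [2 vs 7, 4 vs 6, 1 vs 2] → B does not strictly dominate A (column X: 2 ≤ 7)
  B vs C: [2 vs 6, 4 vs 5, 1 vs 4] → B does not strictly dominate C (column X: 2 ≤ 6)
  C vs A: [6 vs 7, 5 vs 6, 4 vs 2] → C does not strictly dominate A (column X: 6 ≤ 7)
  C vs B: [6 vs 2, 5 vs 4, 4 vs 1] → C strictly dominates B
No single strategy strictly dominates all others → no strictly dominant strategy.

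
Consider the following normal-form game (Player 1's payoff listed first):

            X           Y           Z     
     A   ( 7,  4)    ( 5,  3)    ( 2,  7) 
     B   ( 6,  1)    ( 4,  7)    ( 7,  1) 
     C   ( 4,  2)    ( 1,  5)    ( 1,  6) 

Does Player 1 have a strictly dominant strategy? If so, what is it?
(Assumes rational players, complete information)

No strictly dominant strategy exists for Player 1

Work:
A strategy strictly dominates another if it gives a strictly higher payoff against every opponent action. Compare each pair of P1's strategies column-by-column:
  A vs B: [7 vs 6, 5 vs 4, 2 vs 7] → A does not strictly dominate B (column Z: 2 ≤ 7)
  A vs C: [7 vs 4, 5 vs 1, 2 vs 1] → A strictly dominates C
  B vs A: [6 vs 7, 4 vs 5, 7 vs 2] → B does not strictly dominate A (column X: 6 ≤ 7)
  B vs C: [6 vs 4, 4 vs 1, 7 vs 1] → B strictly dominates C
  C vs A: [4 vs 7, 1 vs 5, 1 vs 2] → C does not strictly dominate A (column X: 4 ≤ 7)
  C vs B: [4 vs 6, 1 vs 4, 1 vs 7] → C does not strictly dominate B (column X: 4 ≤ 6)
No single strategy strictly dominates all others → no strictly dominant strategy.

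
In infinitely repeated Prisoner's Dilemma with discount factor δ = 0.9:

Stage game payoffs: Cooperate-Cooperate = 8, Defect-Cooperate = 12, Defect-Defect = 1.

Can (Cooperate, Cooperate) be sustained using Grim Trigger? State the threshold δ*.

δ* = 0.3636; since δ = 0.9 ≥ 0.3636, cooperation can be sustained

Work:
For Grim Trigger:
Cooperate forever: 8/(1-δ)
Defect then punished: 12 + 1·δ/(1-δ)
Need: 8/(1-δ) ≥ 12 + 1·δ/(1-δ)
Solving: δ ≥ (T-R)/(T-P) = (12-8)/(12-1) = 0.3636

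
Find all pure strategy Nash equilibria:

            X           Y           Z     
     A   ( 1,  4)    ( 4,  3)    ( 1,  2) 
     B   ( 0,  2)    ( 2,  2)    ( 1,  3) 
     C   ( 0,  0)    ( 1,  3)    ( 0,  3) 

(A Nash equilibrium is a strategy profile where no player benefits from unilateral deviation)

Nash equilibrium: (A, X), (B, Z)

Work:
Best responses:
  P1 vs X: payoffs [1, 0, 0] → best response A (payoff 1)
  P1 vs Y: payoffs [4, 2, 1] → best response A (payoff 4)
  P1 vs Z: payoffs [1, 1, 0] → best response A/B (payoff 1)
  P2 vs A: payoffs [4, 3, 2] → best response X (payoff 4)
  P2 vs B: payoffs [2, 2, 3] → best response Z (payoff 3)
  P2 vs C: payoffs [0, 3, 3] → best response Y/Z (payoff 3)
Mutual best responses: (A,X), (B,Z) → Nash equilibria.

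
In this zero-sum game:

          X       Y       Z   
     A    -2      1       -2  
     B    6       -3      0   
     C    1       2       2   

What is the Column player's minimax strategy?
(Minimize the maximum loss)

Column should play Y or Z (all achieve the minimum), value = 2

Work:
Column player minimizes Row's maximum payoff:
Column X: max payoff to Row = 6
Column Y: max payoff to Row = 2
Column Z: max payoff to Row = 2
Minimum is 2, achieved by columns Y, Z (tied).
Each of Y or Z is a minimax strategy.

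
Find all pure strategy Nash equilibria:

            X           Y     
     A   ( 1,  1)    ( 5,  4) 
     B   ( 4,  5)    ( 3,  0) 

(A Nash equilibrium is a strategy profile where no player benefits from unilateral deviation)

Nash equilibrium: (A, Y), (B, X)

Work:
Best responses:
  P1 vs X: payoffs [1, 4] → best response B (payoff 4)
  P1 vs Y: payoffs [5, 3] → best response A (payoff 5)
  P2 vs A: payoffs [1, 4] → best response Y (payoff 4)
  P2 vs B: payoffs [5, 0] → best response X (payoff 5)
Mutual best responses: (A,Y), (B,X) → Nash equilibria.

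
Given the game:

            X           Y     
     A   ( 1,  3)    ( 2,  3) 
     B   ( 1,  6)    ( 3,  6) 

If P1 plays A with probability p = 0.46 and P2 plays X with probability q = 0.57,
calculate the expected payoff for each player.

E[P1] = 1.6622, E[P2] = 4.62

Work:
E[P1] = p·q·π₁(A,X) + p·(1-q)·π₁(A,Y) + (1-p)·q·π₁(B,X) + (1-p)·(1-q)·π₁(B,Y)
= 0.46·0.57·1 + 0.46·0.43·2 + 0.54·0.57·1 + 0.54·0.43·3
= 1.6622

E[P2] = 4.62 (similar calculation)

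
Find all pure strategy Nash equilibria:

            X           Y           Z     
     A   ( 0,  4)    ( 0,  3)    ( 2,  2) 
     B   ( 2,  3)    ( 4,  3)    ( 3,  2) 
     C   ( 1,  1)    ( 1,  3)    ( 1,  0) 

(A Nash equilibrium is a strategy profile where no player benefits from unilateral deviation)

Nash equilibrium: (B, X), (B, Y)

Work:
Best responses:
  P1 vs X: payoffs [0, 2, 1] → best response B (payoff 2)
  P1 vs Y: payoffs [0, 4, 1] → best response B (payoff 4)
  P1 vs Z: payoffs [2, 3, 1] → best response B (payoff 3)
  P2 vs A: payoffs [4, 3, 2] → best response X (payoff 4)
  P2 vs B: payoffs [3, 3, 2] → best response X/Y (payoff 3)
  P2 vs C: payoffs [1, 3, 0] → best response Y (payoff 3)
Mutual best responses: (B,X), (B,Y) → Nash equilibria.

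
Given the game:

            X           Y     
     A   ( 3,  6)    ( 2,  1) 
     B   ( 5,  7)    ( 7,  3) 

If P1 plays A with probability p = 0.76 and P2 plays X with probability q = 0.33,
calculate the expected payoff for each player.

E[P1] = 3.2924, E[P2] = 3.0508

Work:
E[P1] = p·q·π₁(A,X) + p·(1-q)·π₁(A,Y) + (1-p)·q·π₁(B,X) + (1-p)·(1-q)·π₁(B,Y)
= 0.76·0.33·3 + 0.76·0.67·2 + 0.24·0.33·5 + 0.24·0.67·7
= 3.2924

E[P2] = 3.0508 (similar calculation)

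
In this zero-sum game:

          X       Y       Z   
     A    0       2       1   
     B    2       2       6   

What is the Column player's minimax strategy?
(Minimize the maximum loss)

Column should play X or Y (all achieve the minimum), value = 2

Work:
Column player minimizes Row's maximum payoff:
Column X: max payoff to Row = 2
Column Y: max payoff to Row = 2
Column Z: max payoff to Row = 6
Minimum is 2, achieved by columns X, Y (tied).
Each of X or Y is a minimax strategy.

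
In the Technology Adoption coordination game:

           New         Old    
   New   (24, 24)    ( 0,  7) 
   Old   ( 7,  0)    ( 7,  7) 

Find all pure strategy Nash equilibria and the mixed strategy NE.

Pure NE: (New, New) and (Old, Old); Mixed NE: p = 0.2917, q = 0.2917

Work:
Check pure NE:
(New, New): (24, 24) - no unilateral deviation beneficial
(Old, Old): (7, 7) - no unilateral deviation beneficial
Mixed NE: P1 plays New with p = 0.2917, P2 plays New with q = 0.2917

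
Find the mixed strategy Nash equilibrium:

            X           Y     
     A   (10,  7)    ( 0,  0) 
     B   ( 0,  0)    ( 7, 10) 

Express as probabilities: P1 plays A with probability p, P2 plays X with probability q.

p = 0.5882, q = 0.4118

Work:
Find probabilities that make opponent indifferent:
P2 chooses q to make P1 indifferent between A and B
P1 chooses p to make P2 indifferent between X and Y
Mixed NE: P1 plays (A: 0.5882, B: 0.4118), P2 plays (X: 0.4118, Y: 0.5882)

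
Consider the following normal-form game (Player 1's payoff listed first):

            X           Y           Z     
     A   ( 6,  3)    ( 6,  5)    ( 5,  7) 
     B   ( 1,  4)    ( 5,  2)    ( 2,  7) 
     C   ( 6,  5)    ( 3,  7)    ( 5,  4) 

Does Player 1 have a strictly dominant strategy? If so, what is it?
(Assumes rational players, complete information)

No strictly dominant strategy exists for Player 1

Work:
A strategy strictly dominates another if it gives a strictly higher payoff against every opponent action. Compare each pair of P1's strategies column-by-column:
  A vs B: [6 vs 1, 6 vs 5, 5 vs 2] → A strictly dominates B
  A vs C: [6 vs 6, 6 vs 3, 5 vs 5] → A does not strictly dominate C (column X: 6 ≤ 6)
  B vs A: [1 vs 6, 5 vs 6, 2 vs 5] → B does not strictly dominate A (column X: 1 ≤ 6)
  B vs C: [1 vs 6, 5 vs 3, 2 vs 5] → B does not strictly dominate C (column X: 1 ≤ 6)
  C vs A: [6 vs 6, 3 vs 6, 5 vs 5] → C does not strictly dominate A (column X: 6 ≤ 6)
  C vs B: [6 vs 1, 3 vs 5, 5 vs 2] → C does not strictly dominate B (column Y: 3 ≤ 5)
No single strategy strictly dominates all others → no strictly dominant strategy.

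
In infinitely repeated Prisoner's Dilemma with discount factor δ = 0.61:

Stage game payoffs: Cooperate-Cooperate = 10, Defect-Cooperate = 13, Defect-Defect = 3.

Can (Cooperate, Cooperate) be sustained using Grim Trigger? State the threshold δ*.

δ* = 0.3; since δ = 0.61 ≥ 0.3, cooperation can be sustained

Work:
For Grim Trigger:
Cooperate forever: 10/(1-δ)
Defect then punished: 13 + 3·δ/(1-δ)
Need: 10/(1-δ) ≥ 13 + 3·δ/(1-δ)
Solving: δ ≥ (T-R)/(T-P) = (13-10)/(13-3) = 0.3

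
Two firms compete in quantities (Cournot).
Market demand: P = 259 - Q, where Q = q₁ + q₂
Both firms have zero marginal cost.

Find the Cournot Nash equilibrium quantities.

q₁* = q₂* = 86.33; P* = 86.33

Work:
Profit: π_i = P·q_i = (a - q_i - q_j)·q_i
FOC: ∂π_i/∂q_i = a - 2q_i - q_j = 0
Reaction function: q_i = (259 - q_j)/2
Symmetry: q* = 259/3 = 86.33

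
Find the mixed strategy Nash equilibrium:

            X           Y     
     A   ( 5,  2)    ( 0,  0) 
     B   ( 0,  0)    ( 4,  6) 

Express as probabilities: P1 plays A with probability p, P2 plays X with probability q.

p = 0.75, q = 0.4444

Work:
Find probabilities that make opponent indifferent:
P2 chooses q to make P1 indifferent between A and B
P1 chooses p to make P2 indifferent between X and Y
Mixed NE: P1 plays (A: 0.75, B: 0.25), P2 plays (X: 0.4444, Y: 0.5556)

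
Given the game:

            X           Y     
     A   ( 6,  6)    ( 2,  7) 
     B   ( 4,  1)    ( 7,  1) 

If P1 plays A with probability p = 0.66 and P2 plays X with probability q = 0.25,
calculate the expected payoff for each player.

E[P1] = 4.105, E[P2] = 4.795

Work:
E[P1] = p·q·π₁(A,X) + p·(1-q)·π₁(A,Y) + (1-p)·q·π₁(B,X) + (1-p)·(1-q)·π₁(B,Y)
= 0.66·0.25·6 + 0.66·0.75·2 + 0.34·0.25·4 + 0.34·0.75·7
= 4.105

E[P2] = 4.795 (similar calculation)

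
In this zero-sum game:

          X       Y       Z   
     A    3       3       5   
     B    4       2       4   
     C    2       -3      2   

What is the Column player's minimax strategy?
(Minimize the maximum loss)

Column should play Y, value = 3

Work:
Column player minimizes Row's maximum payoff:
Column X: max payoff to Row = 4
Column Y: max payoff to Row = 3
Column Z: max payoff to Row = 5
Minimum is 3, achieved by column Y.
Minimax strategy: Y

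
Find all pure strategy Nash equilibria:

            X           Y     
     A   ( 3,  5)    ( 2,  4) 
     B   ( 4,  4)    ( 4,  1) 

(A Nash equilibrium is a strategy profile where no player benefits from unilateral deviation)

Nash equilibrium: (B, X)

Work:
Best responses:
  P1 vs X: payoffs [3, 4] → best response B (payoff 4)
  P1 vs Y: payoffs [2, 4] → best response B (payoff 4)
  P2 vs A: payoffs [5, 4] → best response X (payoff 5)
  P2 vs B: payoffs [4, 1] → best response X (payoff 4)
Mutual best responses: (B,X) → Nash equilibria.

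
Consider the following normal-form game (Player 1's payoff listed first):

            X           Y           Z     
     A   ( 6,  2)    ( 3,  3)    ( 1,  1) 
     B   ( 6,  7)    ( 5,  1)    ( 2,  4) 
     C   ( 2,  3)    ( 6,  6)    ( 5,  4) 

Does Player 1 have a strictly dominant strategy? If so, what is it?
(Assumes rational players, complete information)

No strictly dominant strategy exists for Player 1

Work:
A strategy strictly dominates another if it gives a strictly higher payoff against every opponent action. Compare each pair of P1's strategies column-by-column:
  A vs B: [6 vs 6, 3 vs 5, 1 vs 2] → A does not strictly dominate B (column X: 6 ≤ 6)
  A vs C: [6 vs 2, 3 vs 6, 1 vs 5] → A does not strictly dominate C (column Y: 3 ≤ 6)
  B vs A: [6 vs 6, 5 vs 3, 2 vs 1] → B does not strictly dominate A (column X: 6 ≤ 6)
  B vs C: [6 vs 2, 5 vs 6, 2 vs 5] → B does not strictly dominate C (column Y: 5 ≤ 6)
  C vs A: [2 vs 6, 6 vs 3, 5 vs 1] → C does not strictly dominate A (column X: 2 ≤ 6)
  C vs B: [2 vs 6, 6 vs 5, 5 vs 2] → C does not strictly dominate B (column X: 2 ≤ 6)
No single strategy strictly dominates all others → no strictly dominant strategy.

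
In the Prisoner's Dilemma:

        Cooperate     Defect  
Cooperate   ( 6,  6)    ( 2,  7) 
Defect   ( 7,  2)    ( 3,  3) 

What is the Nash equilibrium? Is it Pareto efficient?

(Defect, Defect) is NE; not Pareto efficient

Work:
Defect dominates Cooperate for both players:
If P2 cooperates: Defect (7) > Cooperate (6)
If P2 defects: Defect (3) > Cooperate (2)
NE: (Defect, Defect) with payoff (3, 3)
But (Cooperate, Cooperate) = (6, 6) Pareto dominates (3, 3)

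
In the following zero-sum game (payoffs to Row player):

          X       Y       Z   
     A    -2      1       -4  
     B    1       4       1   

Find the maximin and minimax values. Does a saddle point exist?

Maximin = 1, Minimax = 1, Saddle: True

Work:
Row minimums: [-4, 1] → maximin = 1
Column maximums: [1, 4, 1] → minimax = 1
Saddle point exists! Game value = 1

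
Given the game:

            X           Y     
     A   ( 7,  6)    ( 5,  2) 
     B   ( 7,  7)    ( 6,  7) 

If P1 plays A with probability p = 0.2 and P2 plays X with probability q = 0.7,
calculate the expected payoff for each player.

E[P1] = 6.64, E[P2] = 6.56

Work:
E[P1] = p·q·π₁(A,X) + p·(1-q)·π₁(A,Y) + (1-p)·q·π₁(B,X) + (1-p)·(1-q)·π₁(B,Y)
= 0.2·0.7·7 + 0.2·0.3·5 + 0.8·0.7·7 + 0.8·0.3·6
= 6.64

E[P2] = 6.56 (similar calculation)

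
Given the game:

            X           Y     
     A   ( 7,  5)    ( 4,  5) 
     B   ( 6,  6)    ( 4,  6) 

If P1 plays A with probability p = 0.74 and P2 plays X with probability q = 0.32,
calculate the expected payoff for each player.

E[P1] = 4.8768, E[P2] = 5.26

Work:
E[P1] = p·q·π₁(A,X) + p·(1-q)·π₁(A,Y) + (1-p)·q·π₁(B,X) + (1-p)·(1-q)·π₁(B,Y)
= 0.74·0.32·7 + 0.74·0.68·4 + 0.26·0.32·6 + 0.26·0.68·4
= 4.8768

E[P2] = 5.26 (similar calculation)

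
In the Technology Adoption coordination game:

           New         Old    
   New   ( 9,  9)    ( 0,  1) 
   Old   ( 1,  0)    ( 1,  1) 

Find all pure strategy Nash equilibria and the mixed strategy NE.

Pure NE: (New, New) and (Old, Old); Mixed NE: p = 0.1111, q = 0.1111

Work:
Check pure NE:
(New, New): (9, 9) - no unilateral deviation beneficial
(Old, Old): (1, 1) - no unilateral deviation beneficial
Mixed NE: P1 plays New with p = 0.1111, P2 plays New with q = 0.1111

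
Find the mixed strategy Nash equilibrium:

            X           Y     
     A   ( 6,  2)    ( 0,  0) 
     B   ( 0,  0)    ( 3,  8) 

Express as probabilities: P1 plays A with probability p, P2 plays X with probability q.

p = 0.8, q = 0.3333

Work:
Find probabilities that make opponent indifferent:
P2 chooses q to make P1 indifferent between A and B
P1 chooses p to make P2 indifferent between X and Y
Mixed NE: P1 plays (A: 0.8, B: 0.2), P2 plays (X: 0.3333, Y: 0.6667)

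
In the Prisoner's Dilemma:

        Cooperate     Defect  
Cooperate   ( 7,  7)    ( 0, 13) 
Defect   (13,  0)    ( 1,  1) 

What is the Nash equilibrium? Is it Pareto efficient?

(Defect, Defect) is NE; not Pareto efficient

Work:
Defect dominates Cooperate for both players:
If P2 cooperates: Defect (13) > Cooperate (7)
If P2 defects: Defect (1) > Cooperate (0)
NE: (Defect, Defect) with payoff (1, 1)
But (Cooperate, Cooperate) = (7, 7) Pareto dominates (1, 1)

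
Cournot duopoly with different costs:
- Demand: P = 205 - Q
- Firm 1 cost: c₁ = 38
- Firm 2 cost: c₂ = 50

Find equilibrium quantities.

q₁* = 59.67, q₂* = 47.67

Work:
Reaction: q₁ = (205 - 38 - q₂)/2
Reaction: q₂ = (205 - 50 - q₁)/2
Solve simultaneously:
q₁* = (205 - 2×38 + 50)/3 = 59.67
q₂* = (205 - 2×50 + 38)/3 = 47.67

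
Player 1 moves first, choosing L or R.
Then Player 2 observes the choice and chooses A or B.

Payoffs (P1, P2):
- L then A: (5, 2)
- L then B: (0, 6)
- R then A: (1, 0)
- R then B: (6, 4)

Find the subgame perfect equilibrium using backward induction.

P1 plays R, P2 plays B after L and B after R; Payoff (6, 4)

Work:
Backward induction:
After L: P2 chooses B → P1 gets 0
After R: P2 chooses B → P1 gets 6
P1 chooses R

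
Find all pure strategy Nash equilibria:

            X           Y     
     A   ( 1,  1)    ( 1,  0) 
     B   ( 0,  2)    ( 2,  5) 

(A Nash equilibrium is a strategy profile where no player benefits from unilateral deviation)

Nash equilibrium: (A, X), (B, Y)

Work:
Best responses:
  P1 vs X: payoffs [1, 0] → best response A (payoff 1)
  P1 vs Y: payoffs [1, 2] → best response B (payoff 2)
  P2 vs A: payoffs [1, 0] → best response X (payoff 1)
  P2 vs B: payoffs [2, 5] → best response Y (payoff 5)
Mutual best responses: (A,X), (B,Y) → Nash equilibria.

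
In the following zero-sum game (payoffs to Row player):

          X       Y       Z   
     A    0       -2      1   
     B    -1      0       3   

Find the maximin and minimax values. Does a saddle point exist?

Maximin = -1, Minimax = 0, Saddle: False

Work:
Row minimums: [-2, -1] → maximin = -1
Column maximums: [0, 0, 3] → minimax = 0
No saddle point (maximin ≠ minimax). Mixed strategy needed.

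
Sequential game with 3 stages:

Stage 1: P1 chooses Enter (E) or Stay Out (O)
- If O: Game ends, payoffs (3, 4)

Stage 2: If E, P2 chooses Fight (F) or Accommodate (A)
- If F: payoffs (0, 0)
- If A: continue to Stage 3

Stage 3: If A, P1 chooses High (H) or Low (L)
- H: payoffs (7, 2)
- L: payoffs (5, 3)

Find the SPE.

SPE: (E, A, H); Outcome (7, 2)

Work:
Stage 3: P1 chooses H (7 vs 5)
Stage 2: P2: F->0, A->2 (anticipating H). Choose A
Stage 1: P1: O->3, E->7 (anticipating A, H). Choose E
SPE path: E -> A -> H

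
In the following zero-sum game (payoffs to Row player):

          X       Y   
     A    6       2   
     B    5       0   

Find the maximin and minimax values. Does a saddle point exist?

Maximin = 2, Minimax = 2, Saddle: True

Work:
Row minimums: [2, 0] → maximin = 2
Column maximums: [6, 2] → minimax = 2
Saddle point exists! Game value = 2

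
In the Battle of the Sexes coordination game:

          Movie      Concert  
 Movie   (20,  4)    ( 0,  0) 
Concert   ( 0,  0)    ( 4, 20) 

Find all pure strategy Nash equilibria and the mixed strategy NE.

Pure NE: (Movie, Movie) and (Concert, Concert); Mixed NE: p = 0.8333, q = 0.1667

Work:
Check pure NE:
(Movie, Movie): (20, 4) - no unilateral deviation beneficial
(Concert, Concert): (4, 20) - no unilateral deviation beneficial
Mixed NE: P1 plays Movie with p = 0.8333, P2 plays Movie with q = 0.1667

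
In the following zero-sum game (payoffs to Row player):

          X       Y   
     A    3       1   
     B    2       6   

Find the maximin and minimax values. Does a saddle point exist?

Maximin = 2, Minimax = 3, Saddle: False

Work:
Row minimums: [1, 2] → maximin = 2
Column maximums: [3, 6] → minimax = 3
No saddle point (maximin ≠ minimax). Mixed strategy needed.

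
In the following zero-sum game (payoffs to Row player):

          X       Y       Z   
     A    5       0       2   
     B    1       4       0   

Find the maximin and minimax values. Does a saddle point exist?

Maximin = 0, Minimax = 2, Saddle: False

Work:
Row minimums: [0, 0] → maximin = 0
Column maximums: [5, 4, 2] → minimax = 2
No saddle point (maximin ≠ minimax). Mixed strategy needed.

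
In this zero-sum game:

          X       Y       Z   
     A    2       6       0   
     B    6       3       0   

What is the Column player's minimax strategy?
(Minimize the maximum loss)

Column should play Z, value = 0

Work:
Column player minimizes Row's maximum payoff:
Column X: max payoff to Row = 6
Column Y: max payoff to Row = 6
Column Z: max payoff to Row = 0
Minimum is 0, achieved by column Z.
Minimax strategy: Z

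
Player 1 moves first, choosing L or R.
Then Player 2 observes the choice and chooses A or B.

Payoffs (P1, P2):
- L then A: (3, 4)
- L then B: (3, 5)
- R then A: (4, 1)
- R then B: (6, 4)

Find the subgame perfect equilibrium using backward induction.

P1 plays R, P2 plays B after L and B after R; Payoff (6, 4)

Work:
Backward induction:
After L: P2 chooses B → P1 gets 3
After R: P2 chooses B → P1 gets 6
P1 chooses R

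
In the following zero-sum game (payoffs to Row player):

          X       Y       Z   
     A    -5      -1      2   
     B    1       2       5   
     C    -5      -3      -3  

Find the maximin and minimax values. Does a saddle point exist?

Maximin = 1, Minimax = 1, Saddle: True

Work:
Row minimums: [-5, 1, -5] → maximin = 1
Column maximums: [1, 2, 5] → minimax = 1
Saddle point exists! Game value = 1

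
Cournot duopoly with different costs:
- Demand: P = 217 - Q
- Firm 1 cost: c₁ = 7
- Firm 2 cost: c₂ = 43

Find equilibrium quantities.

q₁* = 82.0, q₂* = 46.0

Work:
Reaction: q₁ = (217 - 7 - q₂)/2
Reaction: q₂ = (217 - 43 - q₁)/2
Solve simultaneously:
q₁* = (217 - 2×7 + 43)/3 = 82.0
q₂* = (217 - 2×43 + 7)/3 = 46.0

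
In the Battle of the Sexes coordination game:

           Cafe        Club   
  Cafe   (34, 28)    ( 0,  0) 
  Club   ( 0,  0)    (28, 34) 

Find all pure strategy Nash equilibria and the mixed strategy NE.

Pure NE: (Cafe, Cafe) and (Club, Club); Mixed NE: p = 0.5484, q = 0.4516

Work:
Check pure NE:
(Cafe, Cafe): (34, 28) - no unilateral deviation beneficial
(Club, Club): (28, 34) - no unilateral deviation beneficial
Mixed NE: P1 plays Cafe with p = 0.5484, P2 plays Cafe with q = 0.4516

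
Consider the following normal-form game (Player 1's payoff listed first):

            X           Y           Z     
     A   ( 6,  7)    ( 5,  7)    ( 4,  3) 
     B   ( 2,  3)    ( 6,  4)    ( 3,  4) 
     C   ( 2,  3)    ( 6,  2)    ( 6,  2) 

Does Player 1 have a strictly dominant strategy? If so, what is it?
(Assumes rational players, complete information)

No strictly dominant strategy exists for Player 1

Work:
A strategy strictly dominates another if it gives a strictly higher payoff against every opponent action. Compare each pair of P1's strategies column-by-column:
  A vs B: [6 vs 2, 5 vs 6, 4 vs 3] → A does not strictly dominate B (column Y: 5 ≤ 6)
  A vs C: [6 vs 2, 5 vs 6, 4 vs 6] → A does not strictly dominate C (column Y: 5 ≤ 6)
  B vs A: [2 vs 6, 6 vs 5, 3 vs 4] → B does not strictly dominate A (column X: 2 ≤ 6)
  B vs C: [2 vs 2, 6 vs 6, 3 vs 6] → B does not strictly dominate C (column X: 2 ≤ 2)
  C vs A: [2 vs 6, 6 vs 5, 6 vs 4] → C does not strictly dominate A (column X: 2 ≤ 6)
  C vs B: [2 vs 2, 6 vs 6, 6 vs 3] → C does not strictly dominate B (column X: 2 ≤ 2)
No single strategy strictly dominates all others → no strictly dominant strategy.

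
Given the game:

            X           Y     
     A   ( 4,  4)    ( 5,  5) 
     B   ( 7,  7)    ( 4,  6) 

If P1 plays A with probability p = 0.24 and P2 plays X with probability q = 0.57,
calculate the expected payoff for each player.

E[P1] = 5.4028, E[P2] = 6.0564

Work:
E[P1] = p·q·π₁(A,X) + p·(1-q)·π₁(A,Y) + (1-p)·q·π₁(B,X) + (1-p)·(1-q)·π₁(B,Y)
= 0.24·0.57·4 + 0.24·0.43·5 + 0.76·0.57·7 + 0.76·0.43·4
= 5.4028

E[P2] = 6.0564 (similar calculation)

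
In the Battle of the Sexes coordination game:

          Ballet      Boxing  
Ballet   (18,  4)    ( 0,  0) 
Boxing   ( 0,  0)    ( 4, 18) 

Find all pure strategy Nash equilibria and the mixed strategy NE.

Pure NE: (Ballet, Ballet) and (Boxing, Boxing); Mixed NE: p = 0.8182, q = 0.1818

Work:
Check pure NE:
(Ballet, Ballet): (18, 4) - no unilateral deviation beneficial
(Boxing, Boxing): (4, 18) - no unilateral deviation beneficial
Mixed NE: P1 plays Ballet with p = 0.8182, P2 plays Ballet with q = 0.1818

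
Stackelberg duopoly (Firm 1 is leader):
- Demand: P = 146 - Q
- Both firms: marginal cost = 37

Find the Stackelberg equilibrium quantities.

q₁* (leader) = 54.5, q₂* (follower) = 27.25

Work:
Follower's reaction: q₂ = (a - c - q₁)/2
Leader substitutes: π₁ = q₁·(a - q₁ - (a-c-q₁)/2 - c)
FOC: q₁* = (146 - 37)/2 = 54.50
Then: q₂* = (146 - 37 - 54.5)/2 = 27.25
Leader has first-mover advantage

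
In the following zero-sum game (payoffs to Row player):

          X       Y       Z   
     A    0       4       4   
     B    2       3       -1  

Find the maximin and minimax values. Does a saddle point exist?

Maximin = 0, Minimax = 2, Saddle: False

Work:
Row minimums: [0, -1] → maximin = 0
Column maximums: [2, 4, 4] → minimax = 2
No saddle point (maximin ≠ minimax). Mixed strategy needed.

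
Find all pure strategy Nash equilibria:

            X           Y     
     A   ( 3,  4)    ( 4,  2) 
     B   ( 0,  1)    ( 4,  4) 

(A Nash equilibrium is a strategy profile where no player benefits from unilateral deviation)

Nash equilibrium: (A, X), (B, Y)

Work:
Best responses:
  P1 vs X: payoffs [3, 0] → best response A (payoff 3)
  P1 vs Y: payoffs [4, 4] → best response A/B (payoff 4)
  P2 vs A: payoffs [4, 2] → best response X (payoff 4)
  P2 vs B: payoffs [1, 4] → best response Y (payoff 4)
Mutual best responses: (A,X), (B,Y) → Nash equilibria.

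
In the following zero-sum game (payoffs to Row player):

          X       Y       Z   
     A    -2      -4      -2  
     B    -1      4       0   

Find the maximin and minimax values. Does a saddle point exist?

Maximin = -1, Minimax = -1, Saddle: True

Work:
Row minimums: [-4, -1] → maximin = -1
Column maximums: [-1, 4, 0] → minimax = -1
Saddle point exists! Game value = -1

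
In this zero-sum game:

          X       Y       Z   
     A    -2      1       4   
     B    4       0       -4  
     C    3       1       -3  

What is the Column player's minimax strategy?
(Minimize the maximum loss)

Column should play Y, value = 1

Work:
Column player minimizes Row's maximum payoff:
Column X: max payoff to Row = 4
Column Y: max payoff to Row = 1
Column Z: max payoff to Row = 4
Minimum is 1, achieved by column Y.
Minimax strategy: Y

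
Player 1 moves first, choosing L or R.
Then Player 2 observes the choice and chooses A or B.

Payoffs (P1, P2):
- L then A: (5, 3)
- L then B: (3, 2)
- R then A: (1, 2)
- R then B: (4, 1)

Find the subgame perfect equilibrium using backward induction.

P1 plays L, P2 plays A after L and A after R; Payoff (5, 3)

Work:
Backward induction:
After L: P2 chooses A → P1 gets 5
After R: P2 chooses A → P1 gets 1
P1 chooses L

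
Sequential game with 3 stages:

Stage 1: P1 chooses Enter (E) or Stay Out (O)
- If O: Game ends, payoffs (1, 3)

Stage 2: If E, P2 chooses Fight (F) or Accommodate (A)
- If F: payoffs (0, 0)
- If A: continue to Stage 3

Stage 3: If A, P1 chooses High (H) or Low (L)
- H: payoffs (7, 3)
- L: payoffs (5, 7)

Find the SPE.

SPE: (E, A, H); Outcome (7, 3)

Work:
Stage 3: P1 chooses H (7 vs 5)
Stage 2: P2: F->0, A->3 (anticipating H). Choose A
Stage 1: P1: O->1, E->7 (anticipating A, H). Choose E
SPE path: E -> A -> H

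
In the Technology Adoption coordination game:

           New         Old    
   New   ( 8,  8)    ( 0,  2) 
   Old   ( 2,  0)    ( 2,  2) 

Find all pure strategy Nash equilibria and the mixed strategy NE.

Pure NE: (New, New) and (Old, Old); Mixed NE: p = 0.25, q = 0.25

Work:
Check pure NE:
(New, New): (8, 8) - no unilateral deviation beneficial
(Old, Old): (2, 2) - no unilateral deviation beneficial
Mixed NE: P1 plays New with p = 0.25, P2 plays New with q = 0.25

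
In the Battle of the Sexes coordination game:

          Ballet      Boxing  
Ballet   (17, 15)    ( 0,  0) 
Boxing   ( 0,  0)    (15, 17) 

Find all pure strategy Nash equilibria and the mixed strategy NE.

Pure NE: (Ballet, Ballet) and (Boxing, Boxing); Mixed NE: p = 0.5312, q = 0.4688

Work:
Check pure NE:
(Ballet, Ballet): (17, 15) - no unilateral deviation beneficial
(Boxing, Boxing): (15, 17) - no unilateral deviation beneficial
Mixed NE: P1 plays Ballet with p = 0.5312, P2 plays Ballet with q = 0.4688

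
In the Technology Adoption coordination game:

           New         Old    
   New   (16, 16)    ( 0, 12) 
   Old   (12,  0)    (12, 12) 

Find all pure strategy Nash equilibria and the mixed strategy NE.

Pure NE: (New, New) and (Old, Old); Mixed NE: p = 0.75, q = 0.75

Work:
Check pure NE:
(New, New): (16, 16) - no unilateral deviation beneficial
(Old, Old): (12, 12) - no unilateral deviation beneficial
Mixed NE: P1 plays New with p = 0.75, P2 plays New with q = 0.75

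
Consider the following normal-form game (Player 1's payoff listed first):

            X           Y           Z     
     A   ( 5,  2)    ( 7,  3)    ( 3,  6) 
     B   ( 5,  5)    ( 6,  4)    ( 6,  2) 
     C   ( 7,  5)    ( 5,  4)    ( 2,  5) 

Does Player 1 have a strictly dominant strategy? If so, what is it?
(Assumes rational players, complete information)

No strictly dominant strategy exists for Player 1

Work:
A strategy strictly dominates another if it gives a strictly higher payoff against every opponent action. Compare each pair of P1's strategies column-by-column:
  A vs B: [5 vs 5, 7 vs 6, 3 vs 6] → A does not strictly dominate B (column X: 5 ≤ 5)
  A vs C: [5 vs 7, 7 vs 5, 3 vs 2] → A does not strictly dominate C (column X: 5 ≤ 7)
  B vs A: [5 vs 5, 6 vs 7, 6 vs 3] → B does not strictly dominate A (column X: 5 ≤ 5)
  B vs C: [5 vs 7, 6 vs 5, 6 vs 2] → B does not strictly dominate C (column X: 5 ≤ 7)
  C vs A: [7 vs 5, 5 vs 7, 2 vs 3] → C does not strictly dominate A (column Y: 5 ≤ 7)
  C vs B: [7 vs 5, 5 vs 6, 2 vs 6] → C does not strictly dominate B (column Y: 5 ≤ 6)
No single strategy strictly dominates all others → no strictly dominant strategy.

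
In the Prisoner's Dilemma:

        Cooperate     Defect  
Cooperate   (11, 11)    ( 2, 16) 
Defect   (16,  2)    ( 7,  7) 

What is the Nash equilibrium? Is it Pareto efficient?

(Defect, Defect) is NE; not Pareto efficient

Work:
Defect dominates Cooperate for both players:
If P2 cooperates: Defect (16) > Cooperate (11)
If P2 defects: Defect (7) > Cooperate (2)
NE: (Defect, Defect) with payoff (7, 7)
But (Cooperate, Cooperate) = (11, 11) Pareto dominates (7, 7)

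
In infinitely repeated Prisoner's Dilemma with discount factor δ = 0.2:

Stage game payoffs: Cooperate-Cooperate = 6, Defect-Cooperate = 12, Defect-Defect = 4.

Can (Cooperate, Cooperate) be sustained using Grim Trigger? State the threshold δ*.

δ* = 0.75; since δ = 0.2 < 0.75, cooperation cannot be sustained

Work:
For Grim Trigger:
Cooperate forever: 6/(1-δ)
Defect then punished: 12 + 4·δ/(1-δ)
Need: 6/(1-δ) ≥ 12 + 4·δ/(1-δ)
Solving: δ ≥ (T-R)/(T-P) = (12-6)/(12-4) = 0.75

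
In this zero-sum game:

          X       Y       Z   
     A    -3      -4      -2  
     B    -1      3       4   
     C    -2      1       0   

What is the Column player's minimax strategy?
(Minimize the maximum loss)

Column should play X, value = -1

Work:
Column player minimizes Row's maximum payoff:
Column X: max payoff to Row = -1
Column Y: max payoff to Row = 3
Column Z: max payoff to Row = 4
Minimum is -1, achieved by column X.
Minimax strategy: X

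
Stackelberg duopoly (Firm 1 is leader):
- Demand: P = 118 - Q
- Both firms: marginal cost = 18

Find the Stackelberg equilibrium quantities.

q₁* (leader) = 50.0, q₂* (follower) = 25.0

Work:
Follower's reaction: q₂ = (a - c - q₁)/2
Leader substitutes: π₁ = q₁·(a - q₁ - (a-c-q₁)/2 - c)
FOC: q₁* = (118 - 18)/2 = 50.00
Then: q₂* = (118 - 18 - 50.0)/2 = 25.00
Leader has first-mover advantage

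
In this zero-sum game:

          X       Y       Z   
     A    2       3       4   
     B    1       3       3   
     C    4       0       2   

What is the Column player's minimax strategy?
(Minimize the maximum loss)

Column should play Y, value = 3

Work:
Column player minimizes Row's maximum payoff:
Column X: max payoff to Row = 4
Column Y: max payoff to Row = 3
Column Z: max payoff to Row = 4
Minimum is 3, achieved by column Y.
Minimax strategy: Y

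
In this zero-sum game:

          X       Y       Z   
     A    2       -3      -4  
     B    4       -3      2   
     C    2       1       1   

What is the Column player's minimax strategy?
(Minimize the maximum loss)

Column should play Y, value = 1

Work:
Column player minimizes Row's maximum payoff:
Column X: max payoff to Row = 4
Column Y: max payoff to Row = 1
Column Z: max payoff to Row = 2
Minimum is 1, achieved by column Y.
Minimax strategy: Y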